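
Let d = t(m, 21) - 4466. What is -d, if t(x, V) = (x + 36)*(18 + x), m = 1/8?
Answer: 243919/64 ≈ 3811.2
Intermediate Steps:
m = ⅛ ≈ 0.12500
t(x, V) = (18 + x)*(36 + x) (t(x, V) = (36 + x)*(18 + x) = (18 + x)*(36 + x))
d = -243919/64 (d = (648 + (⅛)² + 54*(⅛)) - 4466 = (648 + 1/64 + 27/4) - 4466 = 41905/64 - 4466 = -243919/64 ≈ -3811.2)
-d = -1*(-243919/64) = 243919/64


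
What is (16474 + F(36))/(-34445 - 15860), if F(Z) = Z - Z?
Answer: -16474/50305 ≈ -0.32748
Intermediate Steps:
F(Z) = 0
(16474 + F(36))/(-34445 - 15860) = (16474 + 0)/(-34445 - 15860) = 16474/(-50305) = 16474*(-1/50305) = -16474/50305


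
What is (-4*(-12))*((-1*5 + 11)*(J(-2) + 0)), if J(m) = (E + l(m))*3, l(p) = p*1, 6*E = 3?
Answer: -1296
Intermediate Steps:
E = ½ (E = (⅙)*3 = ½ ≈ 0.50000)
l(p) = p
J(m) = 3/2 + 3*m (J(m) = (½ + m)*3 = 3/2 + 3*m)
(-4*(-12))*((-1*5 + 11)*(J(-2) + 0)) = (-4*(-12))*((-1*5 + 11)*((3/2 + 3*(-2)) + 0)) = 48*((-5 + 11)*((3/2 - 6) + 0)) = 48*(6*(-9/2 + 0)) = 48*(6*(-9/2)) = 48*(-27) = -1296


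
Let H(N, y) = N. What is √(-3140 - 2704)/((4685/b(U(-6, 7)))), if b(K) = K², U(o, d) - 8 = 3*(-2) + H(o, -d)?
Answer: 32*I*√1461/4685 ≈ 0.26108*I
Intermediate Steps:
U(o, d) = 2 + o (U(o, d) = 8 + (3*(-2) + o) = 8 + (-6 + o) = 2 + o)
√(-3140 - 2704)/((4685/b(U(-6, 7)))) = √(-3140 - 2704)/((4685/((2 - 6)²))) = √(-5844)/((4685/((-4)²))) = (2*I*√1461)/((4685/16)) = (2*I*√1461)/((4685*(1/16))) = (2*I*√1461)/(4685/16) = (2*I*√1461)*(16/4685) = 32*I*√1461/4685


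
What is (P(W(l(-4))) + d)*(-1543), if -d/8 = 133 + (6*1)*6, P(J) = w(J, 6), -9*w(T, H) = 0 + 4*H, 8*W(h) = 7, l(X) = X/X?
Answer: 6270752/3 ≈ 2.0903e+6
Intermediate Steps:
l(X) = 1
W(h) = 7/8 (W(h) = (⅛)*7 = 7/8)
w(T, H) = -4*H/9 (w(T, H) = -(0 + 4*H)/9 = -4*H/9)
P(J) = -8/3 (P(J) = -4/9*6 = -8/3)
d = -1352 (d = -8*(133 + (6*1)*6) = -8*(133 + 6*6) = -8*(133 + 36) = -8*169 = -1352)
(P(W(l(-4))) + d)*(-1543) = (-8/3 - 1352)*(-1543) = -4064/3*(-1543) = 6270752/3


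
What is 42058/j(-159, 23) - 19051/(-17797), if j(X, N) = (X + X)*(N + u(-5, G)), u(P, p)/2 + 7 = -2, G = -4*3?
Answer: -359107568/14148615 ≈ -25.381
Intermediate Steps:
G = -12
u(P, p) = -18 (u(P, p) = -14 + 2*(-2) = -14 - 4 = -18)
j(X, N) = 2*X*(-18 + N) (j(X, N) = (X + X)*(N - 18) = (2*X)*(-18 + N) = 2*X*(-18 + N))
42058/j(-159, 23) - 19051/(-17797) = 42058/((2*(-159)*(-18 + 23))) - 19051/(-17797) = 42058/((2*(-159)*5)) - 19051*(-1/17797) = 42058/(-1590) + 19051/17797 = 42058*(-1/1590) + 19051/17797 = -21029/795 + 19051/17797 = -359107568/14148615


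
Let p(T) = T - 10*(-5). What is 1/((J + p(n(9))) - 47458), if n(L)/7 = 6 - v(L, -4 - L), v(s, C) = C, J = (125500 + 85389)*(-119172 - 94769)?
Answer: -1/45117850824 ≈ -2.2164e-11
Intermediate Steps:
J = -45117803549 (J = 210889*(-213941) = -45117803549)
n(L) = 70 + 7*L (n(L) = 7*(6 - (-4 - L)) = 7*(6 + (4 + L)) = 7*(10 + L) = 70 + 7*L)
p(T) = 50 + T (p(T) = T + 50 = 50 + T)
1/((J + p(n(9))) - 47458) = 1/((-45117803549 + (50 + (70 + 7*9))) - 47458) = 1/((-45117803549 + (50 + (70 + 63))) - 47458) = 1/((-45117803549 + (50 + 133)) - 47458) = 1/((-45117803549 + 183) - 47458) = 1/(-45117803366 - 47458) = 1/(-45117850824) = -1/45117850824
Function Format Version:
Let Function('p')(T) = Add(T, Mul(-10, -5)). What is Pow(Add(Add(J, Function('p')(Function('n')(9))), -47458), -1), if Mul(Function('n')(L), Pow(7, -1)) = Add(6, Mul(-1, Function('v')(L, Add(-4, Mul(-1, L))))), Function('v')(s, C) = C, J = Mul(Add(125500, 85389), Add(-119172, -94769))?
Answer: Rational(-1, 45117850824) ≈ -2.2164e-11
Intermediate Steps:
J = -45117803549 (J = Mul(210889, -213941) = -45117803549)
Function('n')(L) = Add(70, Mul(7, L)) (Function('n')(L) = Mul(7, Add(6, Mul(-1, Add(-4, Mul(-1, L))))) = Mul(7, Add(6, Add(4, L))) = Mul(7, Add(10, L)) = Add(70, Mul(7, L)))
Function('p')(T) = Add(50, T) (Function('p')(T) = Add(T, 50) = Add(50, T))
Pow(Add(Add(J, Function('p')(Function('n')(9))), -47458), -1) = Pow(Add(Add(-45117803549, Add(50, Add(70, Mul(7, 9)))), -47458), -1) = Pow(Add(Add(-45117803549, Add(50, Add(70, 63))), -47458), -1) = Pow(Add(Add(-45117803549, Add(50, 133)), -47458), -1) = Pow(Add(Add(-45117803549, 183), -47458), -1) = Pow(Add(-45117803366, -47458), -1) = Pow(-45117850824, -1) = Rational(-1, 45117850824)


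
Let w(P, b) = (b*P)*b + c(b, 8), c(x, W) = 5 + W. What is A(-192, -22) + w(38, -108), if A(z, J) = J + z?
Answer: 443031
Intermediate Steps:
w(P, b) = 13 + P*b² (w(P, b) = (b*P)*b + (5 + 8) = (P*b)*b + 13 = P*b² + 13 = 13 + P*b²)
A(-192, -22) + w(38, -108) = (-22 - 192) + (13 + 38*(-108)²) = -214 + (13 + 38*11664) = -214 + (13 + 443232) = -214 + 443245 = 443031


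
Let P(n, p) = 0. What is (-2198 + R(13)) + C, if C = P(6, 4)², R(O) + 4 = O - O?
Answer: -2202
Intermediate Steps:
R(O) = -4 (R(O) = -4 + (O - O) = -4 + 0 = -4)
C = 0 (C = 0² = 0)
(-2198 + R(13)) + C = (-2198 - 4) + 0 = -2202 + 0 = -2202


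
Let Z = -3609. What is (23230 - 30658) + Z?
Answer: -11037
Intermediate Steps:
(23230 - 30658) + Z = (23230 - 30658) - 3609 = -7428 - 3609 = -11037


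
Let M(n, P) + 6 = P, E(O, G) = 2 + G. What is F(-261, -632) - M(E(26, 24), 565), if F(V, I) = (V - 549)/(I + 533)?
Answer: -6059/11 ≈ -550.82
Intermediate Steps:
M(n, P) = -6 + P
F(V, I) = (-549 + V)/(533 + I)
F(-261, -632) - M(E(26, 24), 565) = (-549 - 261)/(533 - 632) - (-6 + 565) = -810/(-99) - 1*559 = -1/99*(-810) - 559 = 90/11 - 559 = -6059/11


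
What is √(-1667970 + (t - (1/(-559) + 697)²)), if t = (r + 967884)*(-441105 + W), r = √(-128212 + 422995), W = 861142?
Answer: √(127037568749771094 + 131253581797*√294783)/559 ≈ 6.3779e+5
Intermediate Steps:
r = √294783 ≈ 542.94
t = 406547091708 + 420037*√294783 (t = (√294783 + 967884)*(-441105 + 861142) = (967884 + √294783)*420037 = 406547091708 + 420037*√294783 ≈ 4.0678e+11)
√(-1667970 + (t - (1/(-559) + 697)²)) = √(-1667970 + ((406547091708 + 420037*√294783) - (1/(-559) + 697)²)) = √(-1667970 + ((406547091708 + 420037*√294783) - (-1/559 + 697)²)) = √(-1667970 + ((406547091708 + 420037*√294783) - (389622/559)²)) = √(-1667970 + ((406547091708 + 420037*√294783) - 1*151805302884/312481)) = √(-1667970 + ((406547091708 + 420037*√294783) - 151805302884/312481)) = √(-1667970 + (127038089958704664/312481 + 420037*√294783)) = √(127037568749771094/312481 + 420037*√294783)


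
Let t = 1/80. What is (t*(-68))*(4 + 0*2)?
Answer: -17/5 ≈ -3.4000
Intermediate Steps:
t = 1/80 ≈ 0.012500
(t*(-68))*(4 + 0*2) = ((1/80)*(-68))*(4 + 0*2) = -17*(4 + 0)/20 = -17/20*4 = -17/5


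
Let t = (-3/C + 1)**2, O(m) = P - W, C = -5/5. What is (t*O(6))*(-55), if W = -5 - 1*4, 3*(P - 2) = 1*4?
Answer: -32560/3 ≈ -10853.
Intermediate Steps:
C = -1 (C = -5*1/5 = -1)
P = 10/3 (P = 2 + (1*4)/3 = 2 + (1/3)*4 = 2 + 4/3 = 10/3 ≈ 3.3333)
W = -9 (W = -5 - 4 = -9)
O(m) = 37/3 (O(m) = 10/3 - 1*(-9) = 10/3 + 9 = 37/3)
t = 16 (t = (-3/(-1) + 1)**2 = (-3*(-1) + 1)**2 = (3 + 1)**2 = 4**2 = 16)
(t*O(6))*(-55) = (16*(37/3))*(-55) = (592/3)*(-55) = -32560/3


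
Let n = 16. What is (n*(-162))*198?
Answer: -513216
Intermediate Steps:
(n*(-162))*198 = (16*(-162))*198 = -2592*198 = -513216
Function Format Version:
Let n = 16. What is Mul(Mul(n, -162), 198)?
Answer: -513216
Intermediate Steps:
Mul(Mul(n, -162), 198) = Mul(Mul(16, -162), 198) = Mul(-2592, 198) = -513216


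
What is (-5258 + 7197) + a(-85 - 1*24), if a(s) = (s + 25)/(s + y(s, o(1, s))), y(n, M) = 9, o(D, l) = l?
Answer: 48496/25 ≈ 1939.8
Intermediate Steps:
a(s) = (25 + s)/(9 + s) (a(s) = (s + 25)/(s + 9) = (25 + s)/(9 + s))
(-5258 + 7197) + a(-85 - 1*24) = (-5258 + 7197) + (25 + (-85 - 1*24))/(9 + (-85 - 1*24)) = 1939 + (25 + (-85 - 24))/(9 + (-85 - 24)) = 1939 + (25 - 109)/(9 - 109) = 1939 - 84/(-100) = 1939 - 1/100*(-84) = 1939 + 21/25 = 48496/25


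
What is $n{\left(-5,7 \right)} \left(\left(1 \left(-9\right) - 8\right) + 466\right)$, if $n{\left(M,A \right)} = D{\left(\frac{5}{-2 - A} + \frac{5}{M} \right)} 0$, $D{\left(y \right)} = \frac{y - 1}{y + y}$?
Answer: $0$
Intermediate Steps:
$D{\left(y \right)} = \frac{-1 + y}{2 y}$
$n{\left(M,A \right)} = 0$ ($n{\left(M,A \right)} = \frac{-1 + \left(\frac{5}{-2 - A} + \frac{5}{M}\right)}{2 \left(\frac{5}{-2 - A} + \frac{5}{M}\right)} 0 = \frac{-1 + \left(\frac{5}{M} + \frac{5}{-2 - A}\right)}{2 \left(\frac{5}{M} + \frac{5}{-2 - A}\right)} 0 = \frac{-1 + \frac{5}{M} + \frac{5}{-2 - A}}{2 \left(\frac{5}{M} + \frac{5}{-2 - A}\right)} 0 = 0$)
$n{\left(-5,7 \right)} \left(\left(1 \left(-9\right) - 8\right) + 466\right) = 0 \left(\left(1 \left(-9\right) - 8\right) + 466\right) = 0 \left(\left(-9 - 8\right) + 466\right) = 0 \left(-17 + 466\right) = 0 \cdot 449 = 0$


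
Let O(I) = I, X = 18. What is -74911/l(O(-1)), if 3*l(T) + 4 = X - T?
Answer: -74911/5 ≈ -14982.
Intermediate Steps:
l(T) = 14/3 - T/3 (l(T) = -4/3 + (18 - T)/3 = -4/3 + (6 - T/3) = 14/3 - T/3)
-74911/l(O(-1)) = -74911/(14/3 - ⅓*(-1)) = -74911/(14/3 + ⅓) = -74911/5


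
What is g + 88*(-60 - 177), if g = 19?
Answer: -20837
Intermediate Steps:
g + 88*(-60 - 177) = 19 + 88*(-60 - 177) = 19 + 88*(-237) = 19 - 20856 = -20837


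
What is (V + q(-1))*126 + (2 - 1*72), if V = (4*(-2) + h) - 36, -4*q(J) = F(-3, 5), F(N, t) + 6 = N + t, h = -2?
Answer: -5740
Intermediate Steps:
F(N, t) = -6 + N + t (F(N, t) = -6 + (N + t) = -6 + N + t)
q(J) = 1 (q(J) = -(-6 - 3 + 5)/4 = -¼*(-4) = 1)
V = -46 (V = (4*(-2) - 2) - 36 = (-8 - 2) - 36 = -10 - 36 = -46)
(V + q(-1))*126 + (2 - 1*72) = (-46 + 1)*126 + (2 - 1*72) = -45*126 + (2 - 72) = -5670 - 70 = -5740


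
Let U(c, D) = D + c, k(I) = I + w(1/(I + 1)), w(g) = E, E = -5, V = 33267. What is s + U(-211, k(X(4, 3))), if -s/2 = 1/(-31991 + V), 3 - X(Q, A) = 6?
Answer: -139723/638 ≈ -219.00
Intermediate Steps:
X(Q, A) = -3 (X(Q, A) = 3 - 1*6 = 3 - 6 = -3)
s = -1/638 (s = -2/(-31991 + 33267) = -2/1276 = -2*1/1276 = -1/638 ≈ -0.0015674)
w(g) = -5
k(I) = -5 + I (k(I) = I - 5 = -5 + I)
s + U(-211, k(X(4, 3))) = -1/638 + ((-5 - 3) - 211) = -1/638 + (-8 - 211) = -1/638 - 219 = -139723/638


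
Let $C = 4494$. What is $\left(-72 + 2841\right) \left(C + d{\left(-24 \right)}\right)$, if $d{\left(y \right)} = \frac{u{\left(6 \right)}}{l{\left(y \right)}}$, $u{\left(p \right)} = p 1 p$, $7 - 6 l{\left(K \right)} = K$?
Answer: $\frac{386358570}{31} \approx 1.2463 \cdot 10^{7}$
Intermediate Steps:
$l{\left(K \right)} = \frac{7}{6} - \frac{K}{6}$
$u{\left(p \right)} = p^{2}$ ($u{\left(p \right)} = p p = p^{2}$)
$d{\left(y \right)} = \frac{36}{\frac{7}{6} - \frac{y}{6}}$ ($d{\left(y \right)} = \frac{6^{2}}{\frac{7}{6} - \frac{y}{6}} = \frac{36}{\frac{7}{6} - \frac{y}{6}}$)
$\left(-72 + 2841\right) \left(C + d{\left(-24 \right)}\right) = \left(-72 + 2841\right) \left(4494 - \frac{216}{-7 - 24}\right) = 2769 \left(4494 - \frac{216}{-31}\right) = 2769 \left(4494 - - \frac{216}{31}\right) = 2769 \left(4494 + \frac{216}{31}\right) = 2769 \cdot \frac{139530}{31} = \frac{386358570}{31}$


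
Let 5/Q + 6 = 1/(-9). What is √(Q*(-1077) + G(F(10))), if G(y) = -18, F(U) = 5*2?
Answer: 3*√11605/11 ≈ 29.380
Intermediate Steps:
F(U) = 10
Q = -9/11 (Q = 5/(-6 + 1/(-9)) = 5/(-6 - ⅑) = 5/(-55/9) = 5*(-9/55) = -9/11 ≈ -0.81818)
√(Q*(-1077) + G(F(10))) = √(-9/11*(-1077) - 18) = √(9693/11 - 18) = √(9495/11) = 3*√11605/11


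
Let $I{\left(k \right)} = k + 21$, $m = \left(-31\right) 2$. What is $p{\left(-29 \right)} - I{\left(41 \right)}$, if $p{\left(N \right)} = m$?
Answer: $-124$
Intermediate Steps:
$m = -62$
$p{\left(N \right)} = -62$
$I{\left(k \right)} = 21 + k$
$p{\left(-29 \right)} - I{\left(41 \right)} = -62 - \left(21 + 41\right) = -62 - 62 = -124$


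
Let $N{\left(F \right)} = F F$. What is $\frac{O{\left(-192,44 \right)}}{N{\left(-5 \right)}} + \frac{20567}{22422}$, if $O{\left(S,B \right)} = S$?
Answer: $- \frac{3790849}{560550} \approx -6.7627$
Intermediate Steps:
$N{\left(F \right)} = F^{2}$
$\frac{O{\left(-192,44 \right)}}{N{\left(-5 \right)}} + \frac{20567}{22422} = - \frac{192}{\left(-5\right)^{2}} + \frac{20567}{22422} = - \frac{192}{25} + 20567 \cdot \frac{1}{22422} = \left(-192\right) \frac{1}{25} + \frac{20567}{22422} = - \frac{192}{25} + \frac{20567}{22422} = - \frac{3790849}{560550}$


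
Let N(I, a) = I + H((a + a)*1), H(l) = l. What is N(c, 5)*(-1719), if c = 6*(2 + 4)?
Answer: -79074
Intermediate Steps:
c = 36 (c = 6*6 = 36)
N(I, a) = I + 2*a (N(I, a) = I + (a + a)*1 = I + (2*a)*1 = I + 2*a)
N(c, 5)*(-1719) = (36 + 2*5)*(-1719) = (36 + 10)*(-1719) = 46*(-1719) = -79074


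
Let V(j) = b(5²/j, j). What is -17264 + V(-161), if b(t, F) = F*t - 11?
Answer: -17250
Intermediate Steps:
b(t, F) = -11 + F*t
V(j) = 14 (V(j) = -11 + j*(5²/j) = -11 + j*(25/j) = -11 + 25 = 14)
-17264 + V(-161) = -17264 + 14 = -17250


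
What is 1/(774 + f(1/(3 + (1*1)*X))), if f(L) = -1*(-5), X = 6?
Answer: 1/779 ≈ 0.0012837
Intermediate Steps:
f(L) = 5
1/(774 + f(1/(3 + (1*1)*X))) = 1/(774 + 5) = 1/779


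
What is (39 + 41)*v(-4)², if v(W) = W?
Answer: 1280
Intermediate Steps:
(39 + 41)*v(-4)² = (39 + 41)*(-4)² = 80*16 = 1280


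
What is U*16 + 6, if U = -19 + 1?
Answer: -282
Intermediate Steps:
U = -18
U*16 + 6 = -18*16 + 6 = -288 + 6 = -282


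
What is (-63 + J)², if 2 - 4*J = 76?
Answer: 26569/4 ≈ 6642.3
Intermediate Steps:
J = -37/2 (J = ½ - ¼*76 = ½ - 19 = -37/2 ≈ -18.500)
(-63 + J)² = (-63 - 37/2)² = (-163/2)² = 26569/4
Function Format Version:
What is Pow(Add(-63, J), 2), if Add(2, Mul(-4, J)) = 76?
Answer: Rational(26569, 4) ≈ 6642.3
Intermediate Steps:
J = Rational(-37, 2) (J = Add(Rational(1, 2), Mul(Rational(-1, 4), 76)) = Add(Rational(1, 2), -19) = Rational(-37, 2) ≈ -18.500)
Pow(Add(-63, J), 2) = Pow(Add(-63, Rational(-37, 2)), 2) = Pow(Rational(-163, 2), 2) = Rational(26569, 4)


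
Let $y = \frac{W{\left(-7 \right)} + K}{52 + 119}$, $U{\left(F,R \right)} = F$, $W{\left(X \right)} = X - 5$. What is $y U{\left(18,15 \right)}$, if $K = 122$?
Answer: $\frac{220}{19} \approx 11.579$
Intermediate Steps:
$W{\left(X \right)} = -5 + X$
$y = \frac{110}{171}$ ($y = \frac{\left(-5 - 7\right) + 122}{52 + 119} = \frac{-12 + 122}{171} = 110 \cdot \frac{1}{171} = \frac{110}{171} \approx 0.64328$)
$y U{\left(18,15 \right)} = \frac{110}{171} \cdot 18 = \frac{220}{19}$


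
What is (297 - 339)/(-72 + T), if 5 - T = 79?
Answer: 21/73 ≈ 0.28767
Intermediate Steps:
T = -74 (T = 5 - 1*79 = 5 - 79 = -74)
(297 - 339)/(-72 + T) = (297 - 339)/(-72 - 74) = -42/(-146) = -42*(-1/146) = 21/73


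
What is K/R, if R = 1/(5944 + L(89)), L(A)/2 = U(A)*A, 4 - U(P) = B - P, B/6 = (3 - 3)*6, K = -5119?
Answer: -115167262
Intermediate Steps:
B = 0 (B = 6*((3 - 3)*6) = 6*(0*6) = 6*0 = 0)
U(P) = 4 + P (U(P) = 4 - (0 - P) = 4 - (-1)*P = 4 + P)
L(A) = 2*A*(4 + A) (L(A) = 2*((4 + A)*A) = 2*(A*(4 + A)) = 2*A*(4 + A))
R = 1/22498 (R = 1/(5944 + 2*89*(4 + 89)) = 1/(5944 + 2*89*93) = 1/(5944 + 16554) = 1/22498 ≈ 4.4448e-5)
K/R = -5119/1/22498 = -5119*22498 = -115167262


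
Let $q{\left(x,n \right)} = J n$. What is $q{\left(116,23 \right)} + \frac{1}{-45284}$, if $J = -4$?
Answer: $- \frac{4166129}{45284} \approx -92.0$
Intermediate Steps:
$q{\left(x,n \right)} = - 4 n$
$q{\left(116,23 \right)} + \frac{1}{-45284} = \left(-4\right) 23 + \frac{1}{-45284} = -92 - \frac{1}{45284} = - \frac{4166129}{45284}$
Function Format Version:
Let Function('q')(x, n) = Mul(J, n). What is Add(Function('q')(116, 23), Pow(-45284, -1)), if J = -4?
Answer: Rational(-4166129, 45284) ≈ -92.000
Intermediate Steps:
Function('q')(x, n) = Mul(-4, n)
Add(Function('q')(116, 23), Pow(-45284, -1)) = Add(Mul(-4, 23), Pow(-45284, -1)) = Add(-92, Rational(-1, 45284)) = Rational(-4166129, 45284)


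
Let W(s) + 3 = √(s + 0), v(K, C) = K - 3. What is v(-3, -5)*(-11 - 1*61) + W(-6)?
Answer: 429 + I*√6 ≈ 429.0 + 2.4495*I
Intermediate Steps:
v(K, C) = -3 + K
W(s) = -3 + √s (W(s) = -3 + √(s + 0) = -3 + √s)
v(-3, -5)*(-11 - 1*61) + W(-6) = (-3 - 3)*(-11 - 1*61) + (-3 + √(-6)) = -6*(-11 - 61) + (-3 + I*√6) = -6*(-72) + (-3 + I*√6) = 432 + (-3 + I*√6) = 429 + I*√6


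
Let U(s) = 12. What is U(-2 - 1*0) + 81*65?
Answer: 5277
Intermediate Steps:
U(-2 - 1*0) + 81*65 = 12 + 81*65 = 12 + 5265 = 5277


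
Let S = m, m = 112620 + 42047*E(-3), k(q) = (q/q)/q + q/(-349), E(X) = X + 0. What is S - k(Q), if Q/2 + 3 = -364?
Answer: -3464158893/256166 ≈ -13523.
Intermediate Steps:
E(X) = X
Q = -734 (Q = -6 + 2*(-364) = -6 - 728 = -734)
k(q) = 1/q - q/349 (k(q) = 1/q + q*(-1/349) = 1/q - q/349)
m = -13521 (m = 112620 + 42047*(-3) = 112620 - 126141 = -13521)
S = -13521
S - k(Q) = -13521 - (1/(-734) - 1/349*(-734)) = -13521 - (-1/734 + 734/349) = -13521 - 1*538407/256166 = -13521 - 538407/256166 = -3464158893/256166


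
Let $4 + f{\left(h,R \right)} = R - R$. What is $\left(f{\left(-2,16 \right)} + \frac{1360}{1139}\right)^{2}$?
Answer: $\frac{35344}{4489} \approx 7.8735$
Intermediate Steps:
$f{\left(h,R \right)} = -4$ ($f{\left(h,R \right)} = -4 + \left(R - R\right) = -4 + 0 = -4$)
$\left(f{\left(-2,16 \right)} + \frac{1360}{1139}\right)^{2} = \left(-4 + \frac{1360}{1139}\right)^{2} = \left(-4 + 1360 \cdot \frac{1}{1139}\right)^{2} = \left(-4 + \frac{80}{67}\right)^{2} = \left(- \frac{188}{67}\right)^{2} = \frac{35344}{4489}$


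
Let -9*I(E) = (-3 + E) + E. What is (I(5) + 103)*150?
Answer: 46000/3 ≈ 15333.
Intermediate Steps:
I(E) = ⅓ - 2*E/9 (I(E) = -((-3 + E) + E)/9 = -(-3 + 2*E)/9 = ⅓ - 2*E/9)
(I(5) + 103)*150 = ((⅓ - 2/9*5) + 103)*150 = ((⅓ - 10/9) + 103)*150 = (-7/9 + 103)*150 = (920/9)*150 = 46000/3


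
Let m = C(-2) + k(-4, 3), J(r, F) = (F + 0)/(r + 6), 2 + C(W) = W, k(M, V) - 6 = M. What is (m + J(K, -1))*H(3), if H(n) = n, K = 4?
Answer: -63/10 ≈ -6.3000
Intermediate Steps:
k(M, V) = 6 + M
C(W) = -2 + W
J(r, F) = F/(6 + r)
m = -2 (m = (-2 - 2) + (6 - 4) = -4 + 2 = -2)
(m + J(K, -1))*H(3) = (-2 - 1/(6 + 4))*3 = (-2 - 1/10)*3 = (-2 - 1*⅒)*3 = (-2 - ⅒)*3 = -21/10*3 = -63/10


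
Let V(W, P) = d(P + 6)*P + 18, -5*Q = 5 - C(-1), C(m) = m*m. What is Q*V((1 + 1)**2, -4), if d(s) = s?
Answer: -8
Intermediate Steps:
C(m) = m**2
Q = -4/5 (Q = -(5 - 1*(-1)**2)/5 = -(5 - 1*1)/5 = -(5 - 1)/5 = -1/5*4 = -4/5 ≈ -0.80000)
V(W, P) = 18 + P*(6 + P) (V(W, P) = (P + 6)*P + 18 = (6 + P)*P + 18 = P*(6 + P) + 18 = 18 + P*(6 + P))
Q*V((1 + 1)**2, -4) = -4*(18 - 4*(6 - 4))/5 = -4*(18 - 4*2)/5 = -4*(18 - 8)/5 = -4/5*10 = -8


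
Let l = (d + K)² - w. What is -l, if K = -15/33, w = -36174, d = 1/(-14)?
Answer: -857909145/23716 ≈ -36174.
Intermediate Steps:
d = -1/14 ≈ -0.071429
K = -5/11 (K = -15*1/33 = -5/11 ≈ -0.45455)
l = 857909145/23716 (l = (-1/14 - 5/11)² - 1*(-36174) = (-81/154)² + 36174 = 6561/23716 + 36174 = 857909145/23716 ≈ 36174.)
-l = -1*857909145/23716 = -857909145/23716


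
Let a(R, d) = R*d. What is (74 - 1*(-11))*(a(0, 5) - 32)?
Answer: -2720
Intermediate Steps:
(74 - 1*(-11))*(a(0, 5) - 32) = (74 - 1*(-11))*(0*5 - 32) = (74 + 11)*(0 - 32) = 85*(-32) = -2720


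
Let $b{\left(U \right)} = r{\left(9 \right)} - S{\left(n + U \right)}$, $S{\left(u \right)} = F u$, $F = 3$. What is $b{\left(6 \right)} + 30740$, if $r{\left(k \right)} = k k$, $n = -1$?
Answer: $30806$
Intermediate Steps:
$S{\left(u \right)} = 3 u$
$r{\left(k \right)} = k^{2}$
$b{\left(U \right)} = 84 - 3 U$ ($b{\left(U \right)} = 9^{2} - 3 \left(-1 + U\right) = 81 - \left(-3 + 3 U\right) = 84 - 3 U$)
$b{\left(6 \right)} + 30740 = \left(84 - 18\right) + 30740 = 66 + 30740 = 30806$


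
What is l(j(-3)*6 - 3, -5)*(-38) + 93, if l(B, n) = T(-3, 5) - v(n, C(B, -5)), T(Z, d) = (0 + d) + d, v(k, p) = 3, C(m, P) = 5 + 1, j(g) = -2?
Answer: -173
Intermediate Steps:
C(m, P) = 6
T(Z, d) = 2*d (T(Z, d) = d + d = 2*d)
l(B, n) = 7 (l(B, n) = 2*5 - 1*3 = 10 - 3 = 7)
l(j(-3)*6 - 3, -5)*(-38) + 93 = 7*(-38) + 93 = -266 + 93 = -173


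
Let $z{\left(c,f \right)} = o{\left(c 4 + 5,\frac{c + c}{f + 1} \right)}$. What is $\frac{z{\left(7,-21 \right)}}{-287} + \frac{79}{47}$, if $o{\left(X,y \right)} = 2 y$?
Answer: $\frac{16242}{9635} \approx 1.6857$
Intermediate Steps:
$z{\left(c,f \right)} = \frac{4 c}{1 + f}$ ($z{\left(c,f \right)} = 2 \frac{c + c}{f + 1} = 2 \frac{2 c}{1 + f} = \frac{4 c}{1 + f}$)
$\frac{z{\left(7,-21 \right)}}{-287} + \frac{79}{47} = \frac{4 \cdot 7 \frac{1}{1 - 21}}{-287} + \frac{79}{47} = 4 \cdot 7 \frac{1}{-20} \left(- \frac{1}{287}\right) + 79 \cdot \frac{1}{47} = 4 \cdot 7 \left(- \frac{1}{20}\right) \left(- \frac{1}{287}\right) + \frac{79}{47} = \left(- \frac{7}{5}\right) \left(- \frac{1}{287}\right) + \frac{79}{47} = \frac{1}{205} + \frac{79}{47} = \frac{16242}{9635}$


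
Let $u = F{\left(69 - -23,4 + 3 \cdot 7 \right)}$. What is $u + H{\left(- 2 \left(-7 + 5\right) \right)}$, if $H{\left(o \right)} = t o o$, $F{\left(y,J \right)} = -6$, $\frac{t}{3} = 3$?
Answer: $138$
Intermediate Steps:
$t = 9$ ($t = 3 \cdot 3 = 9$)
$u = -6$
$H{\left(o \right)} = 9 o^{2}$ ($H{\left(o \right)} = 9 o o = 9 o^{2}$)
$u + H{\left(- 2 \left(-7 + 5\right) \right)} = -6 + 9 \left(- 2 \left(-7 + 5\right)\right)^{2} = -6 + 9 \left(\left(-2\right) \left(-2\right)\right)^{2} = -6 + 9 \cdot 4^{2} = -6 + 9 \cdot 16 = -6 + 144 = 138$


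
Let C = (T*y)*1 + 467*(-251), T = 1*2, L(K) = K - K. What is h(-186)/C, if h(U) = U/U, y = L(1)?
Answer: -1/117217 ≈ -8.5312e-6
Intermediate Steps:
L(K) = 0
y = 0
T = 2
h(U) = 1
C = -117217 (C = (2*0)*1 + 467*(-251) = 0*1 - 117217 = 0 - 117217 = -117217)
h(-186)/C = 1/(-117217) = 1*(-1/117217) = -1/117217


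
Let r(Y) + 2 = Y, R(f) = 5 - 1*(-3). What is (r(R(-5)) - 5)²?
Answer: 1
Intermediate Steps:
R(f) = 8 (R(f) = 5 + 3 = 8)
r(Y) = -2 + Y
(r(R(-5)) - 5)² = ((-2 + 8) - 5)² = (6 - 5)² = 1² = 1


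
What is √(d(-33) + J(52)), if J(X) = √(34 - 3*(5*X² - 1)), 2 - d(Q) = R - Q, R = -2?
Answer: √(-29 + 7*I*√827) ≈ 9.3376 + 10.779*I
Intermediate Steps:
d(Q) = 4 + Q (d(Q) = 2 - (-2 - Q) = 2 + (2 + Q) = 4 + Q)
J(X) = √(37 - 15*X²) (J(X) = √(34 - 3*(-1 + 5*X²)) = √(34 + (3 - 15*X²)) = √(37 - 15*X²))
√(d(-33) + J(52)) = √((4 - 33) + √(37 - 15*52²)) = √(-29 + √(37 - 15*2704)) = √(-29 + √(37 - 40560)) = √(-29 + √(-40523)) = √(-29 + 7*I*√827)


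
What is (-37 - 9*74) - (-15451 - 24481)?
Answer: 39229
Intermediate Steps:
(-37 - 9*74) - (-15451 - 24481) = (-37 - 666) - 1*(-39932) = -703 + 39932 = 39229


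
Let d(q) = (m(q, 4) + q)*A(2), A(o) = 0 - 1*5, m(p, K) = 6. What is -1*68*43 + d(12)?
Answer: -3014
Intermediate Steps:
A(o) = -5 (A(o) = 0 - 5 = -5)
d(q) = -30 - 5*q (d(q) = (6 + q)*(-5) = -30 - 5*q)
-1*68*43 + d(12) = -1*68*43 + (-30 - 5*12) = -68*43 + (-30 - 60) = -2924 - 90 = -3014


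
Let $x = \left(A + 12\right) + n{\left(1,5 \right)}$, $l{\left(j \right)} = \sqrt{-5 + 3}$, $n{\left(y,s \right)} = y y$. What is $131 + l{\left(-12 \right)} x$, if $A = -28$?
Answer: $131 - 15 i \sqrt{2} \approx 131.0 - 21.213 i$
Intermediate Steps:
$n{\left(y,s \right)} = y^{2}$
$l{\left(j \right)} = i \sqrt{2}$ ($l{\left(j \right)} = \sqrt{-2} = i \sqrt{2}$)
$x = -15$ ($x = \left(-28 + 12\right) + 1^{2} = -16 + 1 = -15$)
$131 + l{\left(-12 \right)} x = 131 + i \sqrt{2} \left(-15\right) = 131 - 15 i \sqrt{2}$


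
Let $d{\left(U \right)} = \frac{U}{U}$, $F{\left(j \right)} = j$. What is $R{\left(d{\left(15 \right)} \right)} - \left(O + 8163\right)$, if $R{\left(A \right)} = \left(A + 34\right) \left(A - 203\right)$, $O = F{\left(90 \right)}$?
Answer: $-15323$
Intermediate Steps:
$d{\left(U \right)} = 1$
$O = 90$
$R{\left(A \right)} = \left(-203 + A\right) \left(34 + A\right)$ ($R{\left(A \right)} = \left(34 + A\right) \left(-203 + A\right) = \left(-203 + A\right) \left(34 + A\right)$)
$R{\left(d{\left(15 \right)} \right)} - \left(O + 8163\right) = \left(-6902 + 1^{2} - 169\right) - \left(90 + 8163\right) = \left(-6902 + 1 - 169\right) - 8253 = -7070 - 8253 = -15323$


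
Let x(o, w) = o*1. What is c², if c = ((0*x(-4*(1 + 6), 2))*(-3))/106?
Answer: 0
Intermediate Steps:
x(o, w) = o
c = 0 (c = ((0*(-4*(1 + 6)))*(-3))/106 = ((0*(-4*7))*(-3))*(1/106) = ((0*(-28))*(-3))*(1/106) = (0*(-3))*(1/106) = 0*(1/106) = 0)
c² = 0² = 0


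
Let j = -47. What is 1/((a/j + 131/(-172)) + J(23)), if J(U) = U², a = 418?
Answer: 8084/4198383 ≈ 0.0019255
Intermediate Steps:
1/((a/j + 131/(-172)) + J(23)) = 1/((418/(-47) + 131/(-172)) + 23²) = 1/((418*(-1/47) + 131*(-1/172)) + 529) = 1/((-418/47 - 131/172) + 529) = 1/(-78053/8084 + 529) = 1/(4198383/8084) = 8084/4198383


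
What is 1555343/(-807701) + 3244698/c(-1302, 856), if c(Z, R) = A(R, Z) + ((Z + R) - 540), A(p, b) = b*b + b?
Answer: -6159615445/683684973058 ≈ -0.0090094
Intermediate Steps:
A(p, b) = b + b**2 (A(p, b) = b**2 + b = b + b**2)
c(Z, R) = -540 + R + Z + Z*(1 + Z) (c(Z, R) = Z*(1 + Z) + ((Z + R) - 540) = Z*(1 + Z) + ((R + Z) - 540) = Z*(1 + Z) + (-540 + R + Z) = -540 + R + Z + Z*(1 + Z))
1555343/(-807701) + 3244698/c(-1302, 856) = 1555343/(-807701) + 3244698/(-540 + 856 - 1302 - 1302*(1 - 1302)) = 1555343*(-1/807701) + 3244698/(-540 + 856 - 1302 - 1302*(-1301)) = -1555343/807701 + 3244698/(-540 + 856 - 1302 + 1693902) = -1555343/807701 + 3244698/1692916 = -1555343/807701 + 3244698*(1/1692916) = -1555343/807701 + 1622349/846458 = -6159615445/683684973058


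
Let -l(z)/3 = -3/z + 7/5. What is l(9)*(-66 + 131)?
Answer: -208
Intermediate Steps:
l(z) = -21/5 + 9/z (l(z) = -3*(-3/z + 7/5) = -3*(7/5 - 3/z) = -21/5 + 9/z)
l(9)*(-66 + 131) = (-21/5 + 9/9)*(-66 + 131) = (-21/5 + 9*(⅑))*65 = (-21/5 + 1)*65 = -16/5*65 = -208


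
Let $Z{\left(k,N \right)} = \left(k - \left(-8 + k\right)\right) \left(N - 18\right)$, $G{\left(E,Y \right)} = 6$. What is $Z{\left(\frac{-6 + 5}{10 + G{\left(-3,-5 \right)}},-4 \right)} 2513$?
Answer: $-442288$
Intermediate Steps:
$Z{\left(k,N \right)} = -144 + 8 N$ ($Z{\left(k,N \right)} = 8 \left(-18 + N\right) = -144 + 8 N$)
$Z{\left(\frac{-6 + 5}{10 + G{\left(-3,-5 \right)}},-4 \right)} 2513 = \left(-144 + 8 \left(-4\right)\right) 2513 = \left(-144 - 32\right) 2513 = \left(-176\right) 2513 = -442288$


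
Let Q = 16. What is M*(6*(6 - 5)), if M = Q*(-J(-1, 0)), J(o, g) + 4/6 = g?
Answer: 64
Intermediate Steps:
J(o, g) = -2/3 + g
M = 32/3 (M = 16*(-(-2/3 + 0)) = 16*(-1*(-2/3)) = 16*(2/3) = 32/3 ≈ 10.667)
M*(6*(6 - 5)) = 32*(6*(6 - 5))/3 = 32*(6*1)/3 = (32/3)*6 = 64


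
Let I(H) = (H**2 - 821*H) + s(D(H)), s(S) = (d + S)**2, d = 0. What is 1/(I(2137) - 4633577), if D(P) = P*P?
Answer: 1/20855377278076 ≈ 4.7949e-14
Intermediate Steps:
D(P) = P**2
s(S) = S**2 (s(S) = (0 + S)**2 = S**2)
I(H) = H**2 + H**4 - 821*H (I(H) = (H**2 - 821*H) + (H**2)**2 = (H**2 - 821*H) + H**4 = H**2 + H**4 - 821*H)
1/(I(2137) - 4633577) = 1/(2137*(-821 + 2137 + 2137**3) - 4633577) = 1/(2137*(-821 + 2137 + 9759185353) - 4633577) = 1/(2137*9759186669 - 4633577) = 1/(20855381911653 - 4633577) = 1/20855377278076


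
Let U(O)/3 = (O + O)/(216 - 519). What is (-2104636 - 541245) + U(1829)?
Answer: -267237639/101 ≈ -2.6459e+6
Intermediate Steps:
U(O) = -2*O/101 (U(O) = 3*((O + O)/(216 - 519)) = 3*((2*O)/(-303)) = 3*((2*O)*(-1/303)) = 3*(-2*O/303) = -2*O/101)
(-2104636 - 541245) + U(1829) = (-2104636 - 541245) - 2/101*1829 = -2645881 - 3658/101 = -267237639/101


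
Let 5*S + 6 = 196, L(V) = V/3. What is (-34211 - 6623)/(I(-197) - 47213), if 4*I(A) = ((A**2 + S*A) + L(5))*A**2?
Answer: -245004/1823235205 ≈ -0.00013438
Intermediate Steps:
L(V) = V/3 (L(V) = V*(1/3) = V/3)
S = 38 (S = -6/5 + (1/5)*196 = -6/5 + 196/5 = 38)
I(A) = A**2*(5/3 + A**2 + 38*A)/4 (I(A) = (((A**2 + 38*A) + (1/3)*5)*A**2)/4 = (((A**2 + 38*A) + 5/3)*A**2)/4 = ((5/3 + A**2 + 38*A)*A**2)/4 = (A**2*(5/3 + A**2 + 38*A))/4 = A**2*(5/3 + A**2 + 38*A)/4)
(-34211 - 6623)/(I(-197) - 47213) = (-34211 - 6623)/((1/12)*(-197)**2*(5 + 3*(-197)**2 + 114*(-197)) - 47213) = -40834/((1/12)*38809*(5 + 3*38809 - 22458) - 47213) = -40834/((1/12)*38809*(5 + 116427 - 22458) - 47213) = -40834/((1/12)*38809*93974 - 47213) = -40834/(1823518483/6 - 47213) = -40834/1823235205/6 = -40834*6/1823235205 = -245004/1823235205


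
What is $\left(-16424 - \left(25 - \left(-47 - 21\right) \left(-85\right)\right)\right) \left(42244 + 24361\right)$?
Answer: $-710608745$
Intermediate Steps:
$\left(-16424 - \left(25 - \left(-47 - 21\right) \left(-85\right)\right)\right) \left(42244 + 24361\right) = \left(-16424 - \left(25 - \left(-47 - 21\right) \left(-85\right)\right)\right) 66605 = \left(-16424 - -5755\right) 66605 = \left(-16424 + \left(5780 - 25\right)\right) 66605 = \left(-16424 + 5755\right) 66605 = \left(-10669\right) 66605 = -710608745$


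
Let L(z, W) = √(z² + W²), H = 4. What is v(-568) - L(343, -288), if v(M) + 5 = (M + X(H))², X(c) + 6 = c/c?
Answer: 328324 - √200593 ≈ 3.2788e+5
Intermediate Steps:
X(c) = -5 (X(c) = -6 + c/c = -6 + 1 = -5)
L(z, W) = √(W² + z²)
v(M) = -5 + (-5 + M)² (v(M) = -5 + (M - 5)² = -5 + (-5 + M)²)
v(-568) - L(343, -288) = (-5 + (-5 - 568)²) - √((-288)² + 343²) = (-5 + (-573)²) - √(82944 + 117649) = (-5 + 328329) - √200593 = 328324 - √200593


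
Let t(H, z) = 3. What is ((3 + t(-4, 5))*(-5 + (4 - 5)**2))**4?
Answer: 331776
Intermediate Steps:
((3 + t(-4, 5))*(-5 + (4 - 5)**2))**4 = ((3 + 3)*(-5 + (4 - 5)**2))**4 = (6*(-5 + (-1)**2))**4 = (6*(-5 + 1))**4 = (6*(-4))**4 = (-24)**4 = 331776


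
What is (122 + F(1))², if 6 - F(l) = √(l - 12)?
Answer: (128 - I*√11)² ≈ 16373.0 - 849.06*I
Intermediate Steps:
F(l) = 6 - √(-12 + l) (F(l) = 6 - √(l - 12) = 6 - √(-12 + l))
(122 + F(1))² = (122 + (6 - √(-12 + 1)))² = (122 + (6 - √(-11)))² = (122 + (6 - I*√11))² = (128 - I*√11)²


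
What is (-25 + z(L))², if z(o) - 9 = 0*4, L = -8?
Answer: 256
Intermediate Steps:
z(o) = 9 (z(o) = 9 + 0*4 = 9 + 0 = 9)
(-25 + z(L))² = (-25 + 9)² = (-16)² = 256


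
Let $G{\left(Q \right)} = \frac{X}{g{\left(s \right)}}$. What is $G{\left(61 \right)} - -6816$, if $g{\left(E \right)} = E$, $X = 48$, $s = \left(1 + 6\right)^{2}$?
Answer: $\frac{334032}{49} \approx 6817.0$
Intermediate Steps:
$s = 49$ ($s = 7^{2} = 49$)
$G{\left(Q \right)} = \frac{48}{49}$
$G{\left(61 \right)} - -6816 = \frac{48}{49} - -6816 = \frac{48}{49} + 6816 = \frac{334032}{49}$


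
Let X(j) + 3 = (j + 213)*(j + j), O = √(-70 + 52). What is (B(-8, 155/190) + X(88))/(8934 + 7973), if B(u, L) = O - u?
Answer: 52981/16907 + 3*I*√2/16907 ≈ 3.1337 + 0.00025094*I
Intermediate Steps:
O = 3*I*√2 (O = √(-18) = 3*I*√2 ≈ 4.2426*I)
B(u, L) = -u + 3*I*√2 (B(u, L) = 3*I*√2 - u = -u + 3*I*√2)
X(j) = -3 + 2*j*(213 + j) (X(j) = -3 + (j + 213)*(j + j) = -3 + (213 + j)*(2*j) = -3 + 2*j*(213 + j))
(B(-8, 155/190) + X(88))/(8934 + 7973) = ((-1*(-8) + 3*I*√2) + (-3 + 2*88² + 426*88))/(8934 + 7973) = ((8 + 3*I*√2) + (-3 + 2*7744 + 37488))/16907 = ((8 + 3*I*√2) + (-3 + 15488 + 37488))*(1/16907) = ((8 + 3*I*√2) + 52973)*(1/16907) = (52981 + 3*I*√2)*(1/16907) = 52981/16907 + 3*I*√2/16907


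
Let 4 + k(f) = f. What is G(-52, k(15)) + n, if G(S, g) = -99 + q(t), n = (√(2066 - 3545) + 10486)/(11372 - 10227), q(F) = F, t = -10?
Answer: -114319/1145 + I*√1479/1145 ≈ -99.842 + 0.033588*I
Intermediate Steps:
k(f) = -4 + f
n = 10486/1145 + I*√1479/1145 (n = (√(-1479) + 10486)/1145 = (I*√1479 + 10486)*(1/1145) = (10486 + I*√1479)*(1/1145) = 10486/1145 + I*√1479/1145 ≈ 9.1581 + 0.033588*I)
G(S, g) = -109 (G(S, g) = -99 - 10 = -109)
G(-52, k(15)) + n = -109 + (10486/1145 + I*√1479/1145) = -114319/1145 + I*√1479/1145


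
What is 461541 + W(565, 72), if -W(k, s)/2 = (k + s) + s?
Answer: 460123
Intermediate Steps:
W(k, s) = -4*s - 2*k (W(k, s) = -2*((k + s) + s) = -2*(k + 2*s) = -4*s - 2*k)
461541 + W(565, 72) = 461541 + (-4*72 - 2*565) = 461541 + (-288 - 1130) = 461541 - 1418 = 460123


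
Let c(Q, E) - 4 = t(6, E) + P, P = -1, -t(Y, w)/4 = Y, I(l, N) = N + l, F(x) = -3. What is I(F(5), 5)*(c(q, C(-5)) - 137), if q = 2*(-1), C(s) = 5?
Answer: -316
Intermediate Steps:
t(Y, w) = -4*Y
q = -2
c(Q, E) = -21 (c(Q, E) = 4 + (-4*6 - 1) = 4 + (-24 - 1) = 4 - 25 = -21)
I(F(5), 5)*(c(q, C(-5)) - 137) = (5 - 3)*(-21 - 137) = 2*(-158) = -316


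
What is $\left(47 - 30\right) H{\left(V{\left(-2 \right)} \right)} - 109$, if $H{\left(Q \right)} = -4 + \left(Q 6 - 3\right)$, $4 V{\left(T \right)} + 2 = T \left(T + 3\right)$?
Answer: $-330$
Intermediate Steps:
$V{\left(T \right)} = - \frac{1}{2} + \frac{T \left(3 + T\right)}{4}$ ($V{\left(T \right)} = - \frac{1}{2} + \frac{T \left(T + 3\right)}{4} = - \frac{1}{2} + \frac{T \left(3 + T\right)}{4}$)
$H{\left(Q \right)} = -7 + 6 Q$ ($H{\left(Q \right)} = -4 + \left(6 Q - 3\right) = -4 + \left(-3 + 6 Q\right) = -7 + 6 Q$)
$\left(47 - 30\right) H{\left(V{\left(-2 \right)} \right)} - 109 = \left(47 - 30\right) \left(-7 + 6 \left(- \frac{1}{2} + \frac{\left(-2\right)^{2}}{4} + \frac{3}{4} \left(-2\right)\right)\right) - 109 = 17 \left(-7 + 6 \left(- \frac{1}{2} + \frac{1}{4} \cdot 4 - \frac{3}{2}\right)\right) - 109 = 17 \left(-7 + 6 \left(- \frac{1}{2} + 1 - \frac{3}{2}\right)\right) - 109 = 17 \left(-7 + 6 \left(-1\right)\right) - 109 = 17 \left(-7 - 6\right) - 109 = 17 \left(-13\right) - 109 = -221 - 109 = -330$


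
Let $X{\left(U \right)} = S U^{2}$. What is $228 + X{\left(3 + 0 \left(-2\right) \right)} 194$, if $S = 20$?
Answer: $35148$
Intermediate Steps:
$X{\left(U \right)} = 20 U^{2}$
$228 + X{\left(3 + 0 \left(-2\right) \right)} 194 = 228 + 20 \left(3 + 0 \left(-2\right)\right)^{2} \cdot 194 = 228 + 20 \left(3 + 0\right)^{2} \cdot 194 = 228 + 20 \cdot 3^{2} \cdot 194 = 228 + 20 \cdot 9 \cdot 194 = 228 + 180 \cdot 194 = 228 + 34920 = 35148$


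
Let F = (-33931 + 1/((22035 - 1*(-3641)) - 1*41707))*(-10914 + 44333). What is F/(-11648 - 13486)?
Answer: 131726040581/2919733 ≈ 45116.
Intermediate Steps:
F = -790356243486/697 (F = (-33931 + 1/((22035 + 3641) - 41707))*33419 = (-33931 + 1/(25676 - 41707))*33419 = (-33931 + 1/(-16031))*33419 = (-33931 - 1/16031)*33419 = -543947862/16031*33419 = -790356243486/697 ≈ -1.1339e+9)
F/(-11648 - 13486) = -790356243486/(697*(-11648 - 13486)) = -790356243486/697/(-25134) = -790356243486/697*(-1/25134) = 131726040581/2919733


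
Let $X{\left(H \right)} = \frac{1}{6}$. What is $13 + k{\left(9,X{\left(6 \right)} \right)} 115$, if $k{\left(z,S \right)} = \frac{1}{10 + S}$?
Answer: $\frac{1483}{61} \approx 24.311$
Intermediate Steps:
$X{\left(H \right)} = \frac{1}{6}$
$13 + k{\left(9,X{\left(6 \right)} \right)} 115 = 13 + \frac{1}{10 + \frac{1}{6}} \cdot 115 = 13 + \frac{1}{\frac{61}{6}} \cdot 115 = 13 + \frac{6}{61} \cdot 115 = 13 + \frac{690}{61} = \frac{1483}{61}$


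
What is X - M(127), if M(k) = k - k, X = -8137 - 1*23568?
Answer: -31705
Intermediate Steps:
X = -31705 (X = -8137 - 23568 = -31705)
M(k) = 0
X - M(127) = -31705 - 1*0 = -31705 + 0 = -31705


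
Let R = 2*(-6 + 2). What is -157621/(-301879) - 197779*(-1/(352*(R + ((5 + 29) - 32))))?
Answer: -59372431189/637568448 ≈ -93.123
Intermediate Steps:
R = -8 (R = 2*(-4) = -8)
-157621/(-301879) - 197779*(-1/(352*(R + ((5 + 29) - 32)))) = -157621/(-301879) - 197779*(-1/(352*(-8 + ((5 + 29) - 32)))) = -157621*(-1/301879) - 197779*(-1/(352*(-8 + (34 - 32)))) = 157621/301879 - 197779*(-1/(352*(-8 + 2))) = 157621/301879 - 197779/((-352*(-6))) = 157621/301879 - 197779/2112 = -59372431189/637568448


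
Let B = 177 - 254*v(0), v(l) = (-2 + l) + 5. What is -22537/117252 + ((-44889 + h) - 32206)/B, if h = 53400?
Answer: 20482237/508092 ≈ 40.312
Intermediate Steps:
v(l) = 3 + l
B = -585 (B = 177 - 254*(3 + 0) = 177 - 254*3 = 177 - 762 = -585)
-22537/117252 + ((-44889 + h) - 32206)/B = -22537/117252 + ((-44889 + 53400) - 32206)/(-585) = -22537*1/117252 + (8511 - 32206)*(-1/585) = -22537/117252 - 23695*(-1/585) = -22537/117252 + 4739/117 = 20482237/508092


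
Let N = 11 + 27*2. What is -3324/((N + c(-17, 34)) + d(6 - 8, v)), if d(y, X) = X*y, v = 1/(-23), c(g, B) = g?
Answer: -38226/553 ≈ -69.125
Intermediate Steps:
N = 65 (N = 11 + 54 = 65)
v = -1/23 ≈ -0.043478
-3324/((N + c(-17, 34)) + d(6 - 8, v)) = -3324/((65 - 17) - (6 - 8)/23) = -3324/(48 - 1/23*(-2)) = -3324/(48 + 2/23) = -3324/1106/23 = -3324*23/1106 = -38226/553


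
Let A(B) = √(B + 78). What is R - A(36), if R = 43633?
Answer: 43633 - √114 ≈ 43622.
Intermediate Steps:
A(B) = √(78 + B)
R - A(36) = 43633 - √(78 + 36) = 43633 - √114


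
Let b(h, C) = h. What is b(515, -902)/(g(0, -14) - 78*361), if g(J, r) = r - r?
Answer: -515/28158 ≈ -0.018290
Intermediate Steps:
g(J, r) = 0
b(515, -902)/(g(0, -14) - 78*361) = 515/(0 - 78*361) = 515/(0 - 28158) = 515/(-28158) = 515*(-1/28158) = -515/28158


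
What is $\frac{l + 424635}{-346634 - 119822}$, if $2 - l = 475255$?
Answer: $\frac{25309}{233228} \approx 0.10852$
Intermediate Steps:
$l = -475253$ ($l = 2 - 475255 = -475253$)
$\frac{l + 424635}{-346634 - 119822} = \frac{-475253 + 424635}{-346634 - 119822} = - \frac{50618}{-466456} = \left(-50618\right) \left(- \frac{1}{466456}\right) = \frac{25309}{233228}$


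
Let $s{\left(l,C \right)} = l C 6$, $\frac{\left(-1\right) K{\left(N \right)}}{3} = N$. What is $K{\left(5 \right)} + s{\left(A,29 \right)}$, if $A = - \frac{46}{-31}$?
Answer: $\frac{7539}{31} \approx 243.19$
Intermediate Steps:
$K{\left(N \right)} = - 3 N$
$A = \frac{46}{31}$ ($A = \left(-46\right) \left(- \frac{1}{31}\right) = \frac{46}{31} \approx 1.4839$)
$s{\left(l,C \right)} = 6 C l$ ($s{\left(l,C \right)} = C l 6 = 6 C l$)
$K{\left(5 \right)} + s{\left(A,29 \right)} = \left(-3\right) 5 + 6 \cdot 29 \cdot \frac{46}{31} = -15 + \frac{8004}{31} = \frac{7539}{31}$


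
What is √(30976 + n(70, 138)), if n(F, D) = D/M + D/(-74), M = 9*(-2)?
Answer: √381537858/111 ≈ 175.97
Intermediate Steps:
M = -18
n(F, D) = -23*D/333 (n(F, D) = D/(-18) + D/(-74) = D*(-1/18) + D*(-1/74) = -D/18 - D/74 = -23*D/333)
√(30976 + n(70, 138)) = √(30976 - 23/333*138) = √(30976 - 1058/111) = √(3437278/111) = √381537858/111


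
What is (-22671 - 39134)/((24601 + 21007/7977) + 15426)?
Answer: -493018485/319316386 ≈ -1.5440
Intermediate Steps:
(-22671 - 39134)/((24601 + 21007/7977) + 15426) = -61805/((24601 + 21007*(1/7977)) + 15426) = -61805/((24601 + 21007/7977) + 15426) = -61805/(196263184/7977 + 15426) = -61805/319316386/7977 = -61805*7977/319316386 = -493018485/319316386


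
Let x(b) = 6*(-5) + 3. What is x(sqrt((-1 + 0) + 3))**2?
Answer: 729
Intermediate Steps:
x(b) = -27 (x(b) = -30 + 3 = -27)
x(sqrt((-1 + 0) + 3))**2 = (-27)**2 = 729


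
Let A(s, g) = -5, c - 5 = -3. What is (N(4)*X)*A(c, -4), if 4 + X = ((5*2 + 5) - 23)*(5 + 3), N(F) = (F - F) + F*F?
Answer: 5440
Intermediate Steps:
c = 2 (c = 5 - 3 = 2)
N(F) = F**2 (N(F) = 0 + F**2 = F**2)
X = -68 (X = -4 + ((5*2 + 5) - 23)*(5 + 3) = -4 + ((10 + 5) - 23)*8 = -4 + (15 - 23)*8 = -4 - 8*8 = -4 - 64 = -68)
(N(4)*X)*A(c, -4) = (4**2*(-68))*(-5) = (16*(-68))*(-5) = -1088*(-5) = 5440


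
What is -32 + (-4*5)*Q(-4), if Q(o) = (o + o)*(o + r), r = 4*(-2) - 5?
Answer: -2752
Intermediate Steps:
r = -13 (r = -8 - 5 = -13)
Q(o) = 2*o*(-13 + o) (Q(o) = (o + o)*(o - 13) = (2*o)*(-13 + o) = 2*o*(-13 + o))
-32 + (-4*5)*Q(-4) = -32 + (-4*5)*(2*(-4)*(-13 - 4)) = -32 - 40*(-4)*(-17) = -32 - 20*136 = -32 - 2720 = -2752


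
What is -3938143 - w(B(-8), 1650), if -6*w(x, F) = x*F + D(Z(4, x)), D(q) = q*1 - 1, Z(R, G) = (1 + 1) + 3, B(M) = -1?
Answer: -11815252/3 ≈ -3.9384e+6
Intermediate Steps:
Z(R, G) = 5 (Z(R, G) = 2 + 3 = 5)
D(q) = -1 + q (D(q) = q - 1 = -1 + q)
w(x, F) = -2/3 - F*x/6 (w(x, F) = -(x*F + (-1 + 5))/6 = -(F*x + 4)/6 = -(4 + F*x)/6 = -2/3 - F*x/6)
-3938143 - w(B(-8), 1650) = -3938143 - (-2/3 - 1/6*1650*(-1)) = -3938143 - (-2/3 + 275) = -3938143 - 1*823/3 = -3938143 - 823/3 = -11815252/3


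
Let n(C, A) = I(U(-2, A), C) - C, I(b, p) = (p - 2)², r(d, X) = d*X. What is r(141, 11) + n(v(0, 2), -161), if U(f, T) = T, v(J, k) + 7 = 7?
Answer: 1555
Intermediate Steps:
v(J, k) = 0 (v(J, k) = -7 + 7 = 0)
r(d, X) = X*d
I(b, p) = (-2 + p)²
n(C, A) = (-2 + C)² - C
r(141, 11) + n(v(0, 2), -161) = 11*141 + ((-2 + 0)² - 1*0) = 1551 + ((-2)² + 0) = 1551 + (4 + 0) = 1551 + 4 = 1555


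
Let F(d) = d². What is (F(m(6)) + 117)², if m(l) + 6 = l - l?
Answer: 23409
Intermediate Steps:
m(l) = -6 (m(l) = -6 + (l - l) = -6 + 0 = -6)
(F(m(6)) + 117)² = ((-6)² + 117)² = (36 + 117)² = 153² = 23409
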